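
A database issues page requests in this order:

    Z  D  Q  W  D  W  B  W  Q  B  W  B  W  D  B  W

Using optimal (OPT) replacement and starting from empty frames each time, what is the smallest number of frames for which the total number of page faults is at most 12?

2

f=1: 16 faults
f=2: 9 faults
f=3: 6 faults
f=4: 5 faults
f=5: 5 faults
Smallest f with faults ≤ 12 is 2.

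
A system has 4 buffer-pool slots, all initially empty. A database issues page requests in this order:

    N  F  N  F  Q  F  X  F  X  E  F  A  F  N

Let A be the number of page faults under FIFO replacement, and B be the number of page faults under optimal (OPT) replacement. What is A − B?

2

Under FIFO: F F . . F . F . . F . F F F → 8 faults.
Under OPT: F F . . F . F . . F . F . . → 6 faults.
A − B = 8 − 6 = 2.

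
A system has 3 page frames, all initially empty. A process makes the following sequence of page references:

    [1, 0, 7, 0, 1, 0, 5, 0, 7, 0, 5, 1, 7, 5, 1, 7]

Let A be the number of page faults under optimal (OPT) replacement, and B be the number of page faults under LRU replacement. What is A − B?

Under OPT: F F F . . . F . . . . F . . . . → 5 faults.
Under LRU: F F F . . . F . F . . F F . . . → 7 faults.
A − B = 5 − 7 = -2.

-2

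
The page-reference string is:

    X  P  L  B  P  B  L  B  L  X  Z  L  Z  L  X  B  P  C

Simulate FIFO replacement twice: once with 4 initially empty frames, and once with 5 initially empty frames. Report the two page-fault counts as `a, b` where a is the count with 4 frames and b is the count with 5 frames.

4 frames: F F F F . . . . . . F . . . F . F F → 8 faults.
5 frames: F F F F . . . . . . F . . . . . . F → 6 faults.
6 < 8: adding a frame reduced faults, as is typical.

8, 6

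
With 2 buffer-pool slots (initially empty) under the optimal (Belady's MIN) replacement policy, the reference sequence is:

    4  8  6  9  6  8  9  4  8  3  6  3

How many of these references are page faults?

4: miss, frames [4]
8: miss, frames [4, 8]
6: miss, evict 4, frames [8, 6]
9: miss, evict 8, frames [6, 9]
6: hit
8: miss, evict 6, frames [9, 8]
9: hit
4: miss, evict 9, frames [8, 4]
8: hit
3: miss, evict 4, frames [8, 3]
6: miss, evict 8, frames [3, 6]
3: hit
Page faults: 8.

8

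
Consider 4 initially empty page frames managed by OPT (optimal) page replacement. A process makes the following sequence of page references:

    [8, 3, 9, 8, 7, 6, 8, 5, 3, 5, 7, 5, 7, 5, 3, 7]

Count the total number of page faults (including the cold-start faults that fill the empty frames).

8 → miss, frames {8}
3 → miss, frames {8,3}
9 → miss, frames {8,3,9}
8 → hit
7 → miss, frames {8,3,9,7}
6 → miss, evict 9, frames {8,3,7,6}
8 → hit
5 → miss, evict 6, frames {8,3,7,5}
3 → hit
5 → hit
7 → hit
5 → hit
7 → hit
5 → hit
3 → hit
7 → hit
Page faults: 6.

6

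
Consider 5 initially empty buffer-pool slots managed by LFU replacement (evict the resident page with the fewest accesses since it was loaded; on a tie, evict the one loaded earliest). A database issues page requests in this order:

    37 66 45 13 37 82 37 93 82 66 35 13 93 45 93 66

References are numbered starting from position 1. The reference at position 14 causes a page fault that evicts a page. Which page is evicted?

pos 1: 37: miss, frames (37)
pos 2: 66: miss, frames (37 66)
pos 3: 45: miss, frames (37 66 45)
pos 4: 13: miss, frames (37 66 45 13)
pos 5: 37: hit
pos 6: 82: miss, frames (37 66 45 13 82)
pos 7: 37: hit
pos 8: 93: miss, evict 66, frames (37 45 13 82 93)
pos 9: 82: hit
pos 10: 66: miss, evict 45, frames (37 13 82 93 66)
pos 11: 35: miss, evict 13, frames (37 82 93 66 35)
pos 12: 13: miss, evict 93, frames (37 82 66 35 13)
pos 13: 93: miss, evict 66, frames (37 82 35 13 93)
pos 14: 45: miss, evict 35, frames (37 82 13 93 45)
At position 14, page 35 is evicted.

35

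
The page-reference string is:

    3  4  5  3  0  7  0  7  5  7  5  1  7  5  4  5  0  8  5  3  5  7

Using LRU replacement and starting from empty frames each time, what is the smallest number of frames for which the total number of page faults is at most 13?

3

f=1: 22 faults
f=2: 16 faults
f=3: 12 faults
f=4: 11 faults
f=5: 10 faults
f=6: 8 faults
f=7: 7 faults
Smallest f with faults ≤ 13 is 3.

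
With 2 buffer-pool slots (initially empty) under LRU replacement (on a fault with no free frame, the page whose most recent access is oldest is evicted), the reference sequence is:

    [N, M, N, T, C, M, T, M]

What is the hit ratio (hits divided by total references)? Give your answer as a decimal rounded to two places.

N → fault, frames [N]
M → fault, frames [N, M]
N → hit
T → fault, evict M, frames [N, T]
C → fault, evict N, frames [T, C]
M → fault, evict T, frames [C, M]
T → fault, evict C, frames [M, T]
M → hit
Hits: 2 of 8 references → 2/8 = 0.2500.

0.25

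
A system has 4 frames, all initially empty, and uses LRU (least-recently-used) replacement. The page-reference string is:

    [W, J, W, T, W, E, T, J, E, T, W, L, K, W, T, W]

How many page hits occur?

10

W -> fault, frames (W)
J -> fault, frames (W J)
W -> hit
T -> fault, frames (J W T)
W -> hit
E -> fault, frames (J T W E)
T -> hit
J -> hit
E -> hit
T -> hit
W -> hit
L -> fault, evict J, frames (E T W L)
K -> fault, evict E, frames (T W L K)
W -> hit
T -> hit
W -> hit
Hits: 10.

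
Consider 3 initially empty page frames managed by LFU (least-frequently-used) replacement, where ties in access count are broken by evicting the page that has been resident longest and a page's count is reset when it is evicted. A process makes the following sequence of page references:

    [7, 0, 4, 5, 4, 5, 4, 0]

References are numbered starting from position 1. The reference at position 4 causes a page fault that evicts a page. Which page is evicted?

7

pos 1: 7 -> fault, frames (7)
pos 2: 0 -> fault, frames (7 0)
pos 3: 4 -> fault, frames (7 0 4)
pos 4: 5 -> fault, evict 7, frames (0 4 5)
At position 4, page 7 is evicted.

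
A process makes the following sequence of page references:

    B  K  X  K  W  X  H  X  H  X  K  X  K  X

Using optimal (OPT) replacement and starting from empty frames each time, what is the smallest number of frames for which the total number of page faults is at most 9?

f=1: 14 faults
f=2: 6 faults
f=3: 5 faults
f=4: 5 faults
f=5: 5 faults
Smallest f with faults ≤ 9 is 2.

2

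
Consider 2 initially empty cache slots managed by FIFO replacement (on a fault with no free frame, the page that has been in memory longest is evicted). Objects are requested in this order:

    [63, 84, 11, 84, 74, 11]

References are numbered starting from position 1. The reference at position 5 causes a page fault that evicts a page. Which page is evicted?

84

pos 1: 63 → fault, frames {63}
pos 2: 84 → fault, frames {63,84}
pos 3: 11 → fault, evict 63, frames {84,11}
pos 4: 84 → hit
pos 5: 74 → fault, evict 84, frames {11,74}
At position 5, page 84 is evicted.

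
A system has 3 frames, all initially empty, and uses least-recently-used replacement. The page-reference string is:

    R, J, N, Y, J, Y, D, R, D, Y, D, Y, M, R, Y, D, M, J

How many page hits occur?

R -> fault, frames (R)
J -> fault, frames (R J)
N -> fault, frames (R J N)
Y -> fault, evict R, frames (J N Y)
J -> hit
Y -> hit
D -> fault, evict N, frames (J Y D)
R -> fault, evict J, frames (Y D R)
D -> hit
Y -> hit
D -> hit
Y -> hit
M -> fault, evict R, frames (D Y M)
R -> fault, evict D, frames (Y M R)
Y -> hit
D -> fault, evict M, frames (R Y D)
M -> fault, evict R, frames (Y D M)
J -> fault, evict Y, frames (D M J)
Hits: 7.

7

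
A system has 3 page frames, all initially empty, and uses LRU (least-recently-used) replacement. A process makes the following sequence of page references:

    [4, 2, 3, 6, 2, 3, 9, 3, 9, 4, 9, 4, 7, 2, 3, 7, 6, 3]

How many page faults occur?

4 → miss, frames {4}
2 → miss, frames {4,2}
3 → miss, frames {4,2,3}
6 → miss, evict 4, frames {2,3,6}
2 → hit
3 → hit
9 → miss, evict 6, frames {2,3,9}
3 → hit
9 → hit
4 → miss, evict 2, frames {3,9,4}
9 → hit
4 → hit
7 → miss, evict 3, frames {9,4,7}
2 → miss, evict 9, frames {4,7,2}
3 → miss, evict 4, frames {7,2,3}
7 → hit
6 → miss, evict 2, frames {3,7,6}
3 → hit
Page faults: 10.

10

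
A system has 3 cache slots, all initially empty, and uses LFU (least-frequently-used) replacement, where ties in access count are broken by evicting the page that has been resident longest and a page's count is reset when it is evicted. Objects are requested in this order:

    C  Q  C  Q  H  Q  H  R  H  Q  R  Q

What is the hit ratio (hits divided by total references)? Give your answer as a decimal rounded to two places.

0.67

C → fault, frames [C]
Q → fault, frames [C, Q]
C → hit
Q → hit
H → fault, frames [C, Q, H]
Q → hit
H → hit
R → fault, evict C, frames [Q, H, R]
H → hit
Q → hit
R → hit
Q → hit
Hits: 8 of 12 references → 8/12 = 0.6667.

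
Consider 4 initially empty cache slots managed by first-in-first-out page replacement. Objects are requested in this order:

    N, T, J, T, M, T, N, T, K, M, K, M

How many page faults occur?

N: fault, frames {N}
T: fault, frames {N,T}
J: fault, frames {N,T,J}
T: hit
M: fault, frames {N,T,J,M}
T: hit
N: hit
T: hit
K: fault, evict N, frames {T,J,M,K}
M: hit
K: hit
M: hit
Page faults: 5.

5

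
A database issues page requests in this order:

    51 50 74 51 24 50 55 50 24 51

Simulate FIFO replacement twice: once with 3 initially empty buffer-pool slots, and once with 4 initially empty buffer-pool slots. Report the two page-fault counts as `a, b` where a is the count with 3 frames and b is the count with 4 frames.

7, 6

3 frames: F F F . F . F F . F → 7 faults.
4 frames: F F F . F . F . . F → 6 faults.
6 < 7: adding a frame reduced faults, as is typical.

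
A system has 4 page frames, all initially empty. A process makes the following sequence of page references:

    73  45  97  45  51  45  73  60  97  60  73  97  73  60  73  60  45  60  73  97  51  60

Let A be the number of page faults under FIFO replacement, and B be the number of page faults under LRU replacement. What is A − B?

3

Under FIFO: F F F . F . . F . . F . . . . . F . . F F F → 10 faults.
Under LRU: F F F . F . . F F . . . . . . . . . . . F . → 7 faults.
A − B = 10 − 7 = 3.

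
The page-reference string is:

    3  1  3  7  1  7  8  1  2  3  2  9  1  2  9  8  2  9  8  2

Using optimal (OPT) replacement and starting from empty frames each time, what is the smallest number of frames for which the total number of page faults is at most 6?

f=1: 20 faults
f=2: 12 faults
f=3: 7 faults
f=4: 6 faults
f=5: 6 faults
f=6: 6 faults
Smallest f with faults ≤ 6 is 4.

4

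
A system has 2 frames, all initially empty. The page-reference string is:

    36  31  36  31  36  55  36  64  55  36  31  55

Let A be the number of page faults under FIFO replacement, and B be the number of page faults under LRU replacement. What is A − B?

Under FIFO: F F . . . F F F F F F F → 9 faults.
Under LRU: F F . . . F . F F F F F → 8 faults.
A − B = 9 − 8 = 1.

1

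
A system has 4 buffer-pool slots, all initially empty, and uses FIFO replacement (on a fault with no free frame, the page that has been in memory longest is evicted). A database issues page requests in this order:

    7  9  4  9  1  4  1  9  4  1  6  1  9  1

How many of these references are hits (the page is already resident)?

9

7 → miss, frames [7]
9 → miss, frames [7, 9]
4 → miss, frames [7, 9, 4]
9 → hit
1 → miss, frames [7, 9, 4, 1]
4 → hit
1 → hit
9 → hit
4 → hit
1 → hit
6 → miss, evict 7, frames [9, 4, 1, 6]
1 → hit
9 → hit
1 → hit
Hits: 9.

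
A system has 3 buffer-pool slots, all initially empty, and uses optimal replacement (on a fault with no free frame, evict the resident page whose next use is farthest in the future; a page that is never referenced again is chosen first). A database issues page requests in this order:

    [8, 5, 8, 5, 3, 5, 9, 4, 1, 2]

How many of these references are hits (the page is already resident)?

8 -> miss, frames (8)
5 -> miss, frames (8 5)
8 -> hit
5 -> hit
3 -> miss, frames (8 5 3)
5 -> hit
9 -> miss, evict 3, frames (8 5 9)
4 -> miss, evict 9, frames (8 5 4)
1 -> miss, evict 4, frames (8 5 1)
2 -> miss, evict 1, frames (8 5 2)
Hits: 3.

3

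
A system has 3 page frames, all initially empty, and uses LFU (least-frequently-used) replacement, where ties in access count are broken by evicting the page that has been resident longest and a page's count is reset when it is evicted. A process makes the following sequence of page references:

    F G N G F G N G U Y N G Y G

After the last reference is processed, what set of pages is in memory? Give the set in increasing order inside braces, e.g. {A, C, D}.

{G, N, Y}

F: miss, frames (F)
G: miss, frames (F G)
N: miss, frames (F G N)
G: hit
F: hit
G: hit
N: hit
G: hit
U: miss, evict F, frames (G N U)
Y: miss, evict U, frames (G N Y)
N: hit
G: hit
Y: hit
G: hit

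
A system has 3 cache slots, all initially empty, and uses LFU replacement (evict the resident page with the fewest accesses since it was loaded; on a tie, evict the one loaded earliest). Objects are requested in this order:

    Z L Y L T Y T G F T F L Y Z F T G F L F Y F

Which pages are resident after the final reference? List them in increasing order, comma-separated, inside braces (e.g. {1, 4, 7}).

{F, T, Y}

Z → fault, frames {Z}
L → fault, frames {Z,L}
Y → fault, frames {Z,L,Y}
L → hit
T → fault, evict Z, frames {L,Y,T}
Y → hit
T → hit
G → fault, evict L, frames {Y,T,G}
F → fault, evict G, frames {Y,T,F}
T → hit
F → hit
L → fault, evict Y, frames {T,F,L}
Y → fault, evict L, frames {T,F,Y}
Z → fault, evict Y, frames {T,F,Z}
F → hit
T → hit
G → fault, evict Z, frames {T,F,G}
F → hit
L → fault, evict G, frames {T,F,L}
F → hit
Y → fault, evict L, frames {T,F,Y}
F → hit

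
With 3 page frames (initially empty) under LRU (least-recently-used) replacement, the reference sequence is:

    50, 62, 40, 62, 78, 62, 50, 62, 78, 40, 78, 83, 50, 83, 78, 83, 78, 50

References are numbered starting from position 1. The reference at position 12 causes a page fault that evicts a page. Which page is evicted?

62

pos 1: 50: miss, frames (50)
pos 2: 62: miss, frames (50 62)
pos 3: 40: miss, frames (50 62 40)
pos 4: 62: hit
pos 5: 78: miss, evict 50, frames (40 62 78)
pos 6: 62: hit
pos 7: 50: miss, evict 40, frames (78 62 50)
pos 8: 62: hit
pos 9: 78: hit
pos 10: 40: miss, evict 50, frames (62 78 40)
pos 11: 78: hit
pos 12: 83: miss, evict 62, frames (40 78 83)
At position 12, page 62 is evicted.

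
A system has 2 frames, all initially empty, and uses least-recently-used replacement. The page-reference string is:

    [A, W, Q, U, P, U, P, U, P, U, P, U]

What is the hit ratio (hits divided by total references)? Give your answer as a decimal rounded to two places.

A → miss, frames [A]
W → miss, frames [A, W]
Q → miss, evict A, frames [W, Q]
U → miss, evict W, frames [Q, U]
P → miss, evict Q, frames [U, P]
U → hit
P → hit
U → hit
P → hit
U → hit
P → hit
U → hit
Hits: 7 of 12 references → 7/12 = 0.5833.

0.58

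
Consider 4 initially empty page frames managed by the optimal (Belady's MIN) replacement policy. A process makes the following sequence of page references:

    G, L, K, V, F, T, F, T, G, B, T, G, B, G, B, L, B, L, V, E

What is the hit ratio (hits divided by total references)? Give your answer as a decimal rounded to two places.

G → miss, frames {G}
L → miss, frames {G,L}
K → miss, frames {G,L,K}
V → miss, frames {G,L,K,V}
F → miss, evict K, frames {G,L,V,F}
T → miss, evict V, frames {G,L,F,T}
F → hit
T → hit
G → hit
B → miss, evict F, frames {G,L,T,B}
T → hit
G → hit
B → hit
G → hit
B → hit
L → hit
B → hit
L → hit
V → miss, evict B, frames {G,L,T,V}
E → miss, evict V, frames {G,L,T,E}
Hits: 11 of 20 references → 11/20 = 0.5500.

0.55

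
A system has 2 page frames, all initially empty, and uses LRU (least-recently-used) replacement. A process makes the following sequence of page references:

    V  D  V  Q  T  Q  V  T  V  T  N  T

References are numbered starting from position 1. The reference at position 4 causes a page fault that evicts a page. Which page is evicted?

pos 1: V -> miss, frames {V}
pos 2: D -> miss, frames {V,D}
pos 3: V -> hit
pos 4: Q -> miss, evict D, frames {V,Q}
At position 4, page D is evicted.

D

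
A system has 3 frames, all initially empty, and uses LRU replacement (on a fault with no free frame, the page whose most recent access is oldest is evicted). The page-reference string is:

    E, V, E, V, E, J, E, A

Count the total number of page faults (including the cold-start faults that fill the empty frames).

4

E -> miss, frames [E]
V -> miss, frames [E, V]
E -> hit
V -> hit
E -> hit
J -> miss, frames [V, E, J]
E -> hit
A -> miss, evict V, frames [J, E, A]
Page faults: 4.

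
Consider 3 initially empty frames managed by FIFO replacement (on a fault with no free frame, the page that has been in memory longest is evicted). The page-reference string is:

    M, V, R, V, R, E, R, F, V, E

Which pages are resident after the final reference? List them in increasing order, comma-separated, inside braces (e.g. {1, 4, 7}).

{E, F, V}

M → miss, frames {M}
V → miss, frames {M,V}
R → miss, frames {M,V,R}
V → hit
R → hit
E → miss, evict M, frames {V,R,E}
R → hit
F → miss, evict V, frames {R,E,F}
V → miss, evict R, frames {E,F,V}
E → hit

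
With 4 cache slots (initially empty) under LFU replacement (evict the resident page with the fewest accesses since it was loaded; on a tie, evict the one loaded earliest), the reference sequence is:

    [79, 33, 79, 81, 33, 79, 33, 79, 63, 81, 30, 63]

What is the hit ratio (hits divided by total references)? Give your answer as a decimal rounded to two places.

79: miss, frames (79)
33: miss, frames (79 33)
79: hit
81: miss, frames (79 33 81)
33: hit
79: hit
33: hit
79: hit
63: miss, frames (79 33 81 63)
81: hit
30: miss, evict 63, frames (79 33 81 30)
63: miss, evict 30, frames (79 33 81 63)
Hits: 6 of 12 references → 6/12 = 0.5000.

0.50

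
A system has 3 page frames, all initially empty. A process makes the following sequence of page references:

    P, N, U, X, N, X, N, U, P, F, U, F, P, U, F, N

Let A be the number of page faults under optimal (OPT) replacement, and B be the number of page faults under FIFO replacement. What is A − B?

Under OPT: F F F F . . . . F F . . . . . F → 7 faults.
Under FIFO: F F F F . . . . F F F . . . . F → 8 faults.
A − B = 7 − 8 = -1.

-1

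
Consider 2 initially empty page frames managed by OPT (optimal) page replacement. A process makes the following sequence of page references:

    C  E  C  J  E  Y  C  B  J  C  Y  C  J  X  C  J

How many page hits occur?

C → miss, frames [C]
E → miss, frames [C, E]
C → hit
J → miss, evict C, frames [E, J]
E → hit
Y → miss, evict E, frames [J, Y]
C → miss, evict Y, frames [J, C]
B → miss, evict C, frames [J, B]
J → hit
C → miss, evict B, frames [J, C]
Y → miss, evict J, frames [C, Y]
C → hit
J → miss, evict Y, frames [C, J]
X → miss, evict J, frames [C, X]
C → hit
J → miss, evict X, frames [C, J]
Hits: 5.

5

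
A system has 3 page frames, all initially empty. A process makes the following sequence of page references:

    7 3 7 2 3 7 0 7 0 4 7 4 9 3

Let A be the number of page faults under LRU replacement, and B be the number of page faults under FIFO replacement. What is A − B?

Under LRU: F F . F . . F . . F . . F F → 7 faults.
Under FIFO: F F . F . . F F . F . . F F → 8 faults.
A − B = 7 − 8 = -1.

-1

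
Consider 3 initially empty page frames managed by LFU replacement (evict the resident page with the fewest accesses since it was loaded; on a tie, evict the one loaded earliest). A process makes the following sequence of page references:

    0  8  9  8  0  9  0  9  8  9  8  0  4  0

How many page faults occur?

0 -> miss, frames [0]
8 -> miss, frames [0, 8]
9 -> miss, frames [0, 8, 9]
8 -> hit
0 -> hit
9 -> hit
0 -> hit
9 -> hit
8 -> hit
9 -> hit
8 -> hit
0 -> hit
4 -> miss, evict 0, frames [8, 9, 4]
0 -> miss, evict 4, frames [8, 9, 0]
Page faults: 5.

5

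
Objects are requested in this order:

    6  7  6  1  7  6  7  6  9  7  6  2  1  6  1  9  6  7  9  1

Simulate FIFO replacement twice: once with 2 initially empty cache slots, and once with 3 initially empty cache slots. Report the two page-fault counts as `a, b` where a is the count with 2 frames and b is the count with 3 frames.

13, 11

2 frames: F F . F . F F . F . F F F F . F . F . F → 13 faults.
3 frames: F F . F . . . . F . F F F . . F F F . F → 11 faults.
11 < 13: adding a frame reduced faults, as is typical.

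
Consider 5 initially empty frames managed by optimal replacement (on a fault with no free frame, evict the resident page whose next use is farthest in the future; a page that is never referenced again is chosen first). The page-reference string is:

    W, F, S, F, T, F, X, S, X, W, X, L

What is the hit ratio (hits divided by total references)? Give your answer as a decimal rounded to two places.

0.50

W → fault, frames {W}
F → fault, frames {W,F}
S → fault, frames {W,F,S}
F → hit
T → fault, frames {W,F,S,T}
F → hit
X → fault, frames {W,F,S,T,X}
S → hit
X → hit
W → hit
X → hit
L → fault, evict X, frames {W,F,S,T,L}
Hits: 6 of 12 references → 6/12 = 0.5000.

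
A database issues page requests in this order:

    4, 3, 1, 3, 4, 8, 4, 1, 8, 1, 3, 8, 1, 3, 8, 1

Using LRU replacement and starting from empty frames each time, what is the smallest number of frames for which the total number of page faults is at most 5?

f=1: 16 faults
f=2: 13 faults
f=3: 6 faults
f=4: 4 faults
Smallest f with faults ≤ 5 is 4.

4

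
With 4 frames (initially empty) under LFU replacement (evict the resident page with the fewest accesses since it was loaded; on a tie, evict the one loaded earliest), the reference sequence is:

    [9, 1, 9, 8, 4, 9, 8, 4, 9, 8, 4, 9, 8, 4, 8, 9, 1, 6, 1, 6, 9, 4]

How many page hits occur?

15

9 -> miss, frames {9}
1 -> miss, frames {9,1}
9 -> hit
8 -> miss, frames {9,1,8}
4 -> miss, frames {9,1,8,4}
9 -> hit
8 -> hit
4 -> hit
9 -> hit
8 -> hit
4 -> hit
9 -> hit
8 -> hit
4 -> hit
8 -> hit
9 -> hit
1 -> hit
6 -> miss, evict 1, frames {9,8,4,6}
1 -> miss, evict 6, frames {9,8,4,1}
6 -> miss, evict 1, frames {9,8,4,6}
9 -> hit
4 -> hit
Hits: 15.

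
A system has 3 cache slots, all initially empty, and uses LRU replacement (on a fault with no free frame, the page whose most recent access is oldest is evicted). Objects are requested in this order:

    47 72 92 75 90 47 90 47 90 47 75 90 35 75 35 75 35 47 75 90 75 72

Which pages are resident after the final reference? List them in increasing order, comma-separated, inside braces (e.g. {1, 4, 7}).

{72, 75, 90}

47 → miss, frames [47]
72 → miss, frames [47, 72]
92 → miss, frames [47, 72, 92]
75 → miss, evict 47, frames [72, 92, 75]
90 → miss, evict 72, frames [92, 75, 90]
47 → miss, evict 92, frames [75, 90, 47]
90 → hit
47 → hit
90 → hit
47 → hit
75 → hit
90 → hit
35 → miss, evict 47, frames [75, 90, 35]
75 → hit
35 → hit
75 → hit
35 → hit
47 → miss, evict 90, frames [75, 35, 47]
75 → hit
90 → miss, evict 35, frames [47, 75, 90]
75 → hit
72 → miss, evict 47, frames [90, 75, 72]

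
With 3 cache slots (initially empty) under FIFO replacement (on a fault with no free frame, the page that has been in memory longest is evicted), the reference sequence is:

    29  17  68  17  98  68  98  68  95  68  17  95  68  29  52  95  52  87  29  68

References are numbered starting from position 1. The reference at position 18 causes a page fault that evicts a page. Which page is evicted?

pos 1: 29 → miss, frames [29]
pos 2: 17 → miss, frames [29, 17]
pos 3: 68 → miss, frames [29, 17, 68]
pos 4: 17 → hit
pos 5: 98 → miss, evict 29, frames [17, 68, 98]
pos 6: 68 → hit
pos 7: 98 → hit
pos 8: 68 → hit
pos 9: 95 → miss, evict 17, frames [68, 98, 95]
pos 10: 68 → hit
pos 11: 17 → miss, evict 68, frames [98, 95, 17]
pos 12: 95 → hit
pos 13: 68 → miss, evict 98, frames [95, 17, 68]
pos 14: 29 → miss, evict 95, frames [17, 68, 29]
pos 15: 52 → miss, evict 17, frames [68, 29, 52]
pos 16: 95 → miss, evict 68, frames [29, 52, 95]
pos 17: 52 → hit
pos 18: 87 → miss, evict 29, frames [52, 95, 87]
At position 18, page 29 is evicted.

29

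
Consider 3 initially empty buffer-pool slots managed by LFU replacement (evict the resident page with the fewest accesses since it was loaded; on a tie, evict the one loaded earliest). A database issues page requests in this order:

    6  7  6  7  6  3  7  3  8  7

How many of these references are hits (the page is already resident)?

6

6 -> fault, frames [6]
7 -> fault, frames [6, 7]
6 -> hit
7 -> hit
6 -> hit
3 -> fault, frames [6, 7, 3]
7 -> hit
3 -> hit
8 -> fault, evict 3, frames [6, 7, 8]
7 -> hit
Hits: 6.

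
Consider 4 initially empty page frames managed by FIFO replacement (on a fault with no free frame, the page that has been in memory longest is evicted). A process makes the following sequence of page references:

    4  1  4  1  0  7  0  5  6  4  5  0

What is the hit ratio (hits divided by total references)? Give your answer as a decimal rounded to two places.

4: miss, frames {4}
1: miss, frames {4,1}
4: hit
1: hit
0: miss, frames {4,1,0}
7: miss, frames {4,1,0,7}
0: hit
5: miss, evict 4, frames {1,0,7,5}
6: miss, evict 1, frames {0,7,5,6}
4: miss, evict 0, frames {7,5,6,4}
5: hit
0: miss, evict 7, frames {5,6,4,0}
Hits: 4 of 12 references → 4/12 = 0.3333.

0.33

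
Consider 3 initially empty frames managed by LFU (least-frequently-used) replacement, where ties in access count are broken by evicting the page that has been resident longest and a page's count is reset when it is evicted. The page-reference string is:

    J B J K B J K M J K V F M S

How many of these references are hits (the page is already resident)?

J: miss, frames (J)
B: miss, frames (J B)
J: hit
K: miss, frames (J B K)
B: hit
J: hit
K: hit
M: miss, evict B, frames (J K M)
J: hit
K: hit
V: miss, evict M, frames (J K V)
F: miss, evict V, frames (J K F)
M: miss, evict F, frames (J K M)
S: miss, evict M, frames (J K S)
Hits: 6.

6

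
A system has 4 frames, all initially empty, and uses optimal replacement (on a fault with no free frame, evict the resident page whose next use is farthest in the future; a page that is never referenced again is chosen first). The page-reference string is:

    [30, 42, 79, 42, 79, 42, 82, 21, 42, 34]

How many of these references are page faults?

30: miss, frames (30)
42: miss, frames (30 42)
79: miss, frames (30 42 79)
42: hit
79: hit
42: hit
82: miss, frames (30 42 79 82)
21: miss, evict 82, frames (30 42 79 21)
42: hit
34: miss, evict 21, frames (30 42 79 34)
Page faults: 6.

6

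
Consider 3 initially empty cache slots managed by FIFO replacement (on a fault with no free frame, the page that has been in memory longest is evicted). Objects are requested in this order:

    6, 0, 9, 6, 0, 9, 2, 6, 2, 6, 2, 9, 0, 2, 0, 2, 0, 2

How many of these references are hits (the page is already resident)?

12

6: miss, frames [6]
0: miss, frames [6, 0]
9: miss, frames [6, 0, 9]
6: hit
0: hit
9: hit
2: miss, evict 6, frames [0, 9, 2]
6: miss, evict 0, frames [9, 2, 6]
2: hit
6: hit
2: hit
9: hit
0: miss, evict 9, frames [2, 6, 0]
2: hit
0: hit
2: hit
0: hit
2: hit
Hits: 12.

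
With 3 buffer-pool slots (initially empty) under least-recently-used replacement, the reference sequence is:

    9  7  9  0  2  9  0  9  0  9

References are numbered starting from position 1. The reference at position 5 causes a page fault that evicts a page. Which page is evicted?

pos 1: 9 → miss, frames [9]
pos 2: 7 → miss, frames [9, 7]
pos 3: 9 → hit
pos 4: 0 → miss, frames [7, 9, 0]
pos 5: 2 → miss, evict 7, frames [9, 0, 2]
At position 5, page 7 is evicted.

7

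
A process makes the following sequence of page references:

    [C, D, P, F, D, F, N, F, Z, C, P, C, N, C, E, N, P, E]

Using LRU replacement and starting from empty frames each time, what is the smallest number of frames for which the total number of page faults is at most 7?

6

f=1: 18 faults
f=2: 14 faults
f=3: 11 faults
f=4: 10 faults
f=5: 9 faults
f=6: 7 faults
f=7: 7 faults
Smallest f with faults ≤ 7 is 6.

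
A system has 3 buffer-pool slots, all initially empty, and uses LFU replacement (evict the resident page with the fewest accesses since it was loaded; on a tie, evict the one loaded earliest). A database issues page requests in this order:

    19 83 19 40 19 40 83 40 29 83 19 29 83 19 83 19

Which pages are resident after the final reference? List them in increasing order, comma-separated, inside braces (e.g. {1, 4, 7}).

{19, 40, 83}

19 → miss, frames (19)
83 → miss, frames (19 83)
19 → hit
40 → miss, frames (19 83 40)
19 → hit
40 → hit
83 → hit
40 → hit
29 → miss, evict 83, frames (19 40 29)
83 → miss, evict 29, frames (19 40 83)
19 → hit
29 → miss, evict 83, frames (19 40 29)
83 → miss, evict 29, frames (19 40 83)
19 → hit
83 → hit
19 → hit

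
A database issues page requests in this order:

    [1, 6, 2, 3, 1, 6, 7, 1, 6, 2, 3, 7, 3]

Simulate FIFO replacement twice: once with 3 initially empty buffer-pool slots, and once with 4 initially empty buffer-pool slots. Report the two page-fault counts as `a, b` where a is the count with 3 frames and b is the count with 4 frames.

9, 10

3 frames: F F F F F F F . . F F . . → 9 faults.
4 frames: F F F F . . F F F F F F . → 10 faults.
10 > 9: adding a frame increased faults — Belady's anomaly.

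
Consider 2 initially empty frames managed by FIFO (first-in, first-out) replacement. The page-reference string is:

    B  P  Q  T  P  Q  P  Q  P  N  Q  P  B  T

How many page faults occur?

B: miss, frames [B]
P: miss, frames [B, P]
Q: miss, evict B, frames [P, Q]
T: miss, evict P, frames [Q, T]
P: miss, evict Q, frames [T, P]
Q: miss, evict T, frames [P, Q]
P: hit
Q: hit
P: hit
N: miss, evict P, frames [Q, N]
Q: hit
P: miss, evict Q, frames [N, P]
B: miss, evict N, frames [P, B]
T: miss, evict P, frames [B, T]
Page faults: 10.

10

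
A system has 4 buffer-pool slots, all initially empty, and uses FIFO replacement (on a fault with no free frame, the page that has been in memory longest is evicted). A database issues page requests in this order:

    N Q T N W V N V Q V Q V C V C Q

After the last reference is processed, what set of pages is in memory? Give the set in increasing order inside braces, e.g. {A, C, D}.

N: miss, frames {N}
Q: miss, frames {N,Q}
T: miss, frames {N,Q,T}
N: hit
W: miss, frames {N,Q,T,W}
V: miss, evict N, frames {Q,T,W,V}
N: miss, evict Q, frames {T,W,V,N}
V: hit
Q: miss, evict T, frames {W,V,N,Q}
V: hit
Q: hit
V: hit
C: miss, evict W, frames {V,N,Q,C}
V: hit
C: hit
Q: hit

{C, N, Q, V}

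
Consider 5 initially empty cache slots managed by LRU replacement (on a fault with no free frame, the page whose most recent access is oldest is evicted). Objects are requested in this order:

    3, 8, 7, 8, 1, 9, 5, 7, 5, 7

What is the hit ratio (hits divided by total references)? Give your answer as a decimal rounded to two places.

3: fault, frames (3)
8: fault, frames (3 8)
7: fault, frames (3 8 7)
8: hit
1: fault, frames (3 7 8 1)
9: fault, frames (3 7 8 1 9)
5: fault, evict 3, frames (7 8 1 9 5)
7: hit
5: hit
7: hit
Hits: 4 of 10 references → 4/10 = 0.4000.

0.40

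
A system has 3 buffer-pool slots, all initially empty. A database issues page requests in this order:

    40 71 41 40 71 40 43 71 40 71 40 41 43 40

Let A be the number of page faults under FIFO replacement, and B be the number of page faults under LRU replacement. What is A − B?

Under FIFO: F F F . . . F . F F . F F F → 9 faults.
Under LRU: F F F . . . F . . . . F F . → 6 faults.
A − B = 9 − 6 = 3.

3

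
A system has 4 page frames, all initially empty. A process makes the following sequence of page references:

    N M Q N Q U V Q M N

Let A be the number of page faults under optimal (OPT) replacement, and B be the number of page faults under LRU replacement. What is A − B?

-2

Under OPT: F F F . . F F . . . → 5 faults.
Under LRU: F F F . . F F . F F → 7 faults.
A − B = 5 − 7 = -2.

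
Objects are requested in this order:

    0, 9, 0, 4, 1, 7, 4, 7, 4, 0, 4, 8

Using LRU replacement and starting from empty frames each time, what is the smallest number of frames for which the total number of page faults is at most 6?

4

f=1: 12 faults
f=2: 8 faults
f=3: 7 faults
f=4: 6 faults
f=5: 6 faults
f=6: 6 faults
Smallest f with faults ≤ 6 is 4.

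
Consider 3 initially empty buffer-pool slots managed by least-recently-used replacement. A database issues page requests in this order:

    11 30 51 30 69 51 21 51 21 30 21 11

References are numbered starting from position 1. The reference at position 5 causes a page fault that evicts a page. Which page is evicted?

pos 1: 11 → miss, frames [11]
pos 2: 30 → miss, frames [11, 30]
pos 3: 51 → miss, frames [11, 30, 51]
pos 4: 30 → hit
pos 5: 69 → miss, evict 11, frames [51, 30, 69]
At position 5, page 11 is evicted.

11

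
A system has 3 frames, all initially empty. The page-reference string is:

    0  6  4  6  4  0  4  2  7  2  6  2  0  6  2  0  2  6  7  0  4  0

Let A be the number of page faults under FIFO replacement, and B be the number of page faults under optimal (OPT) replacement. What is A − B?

3

Under FIFO: F F F . . . . F F . F . F . F . . . F . F F → 11 faults.
Under OPT: F F F . . . . F F . . . F . . . . . F . F . → 8 faults.
A − B = 11 − 8 = 3.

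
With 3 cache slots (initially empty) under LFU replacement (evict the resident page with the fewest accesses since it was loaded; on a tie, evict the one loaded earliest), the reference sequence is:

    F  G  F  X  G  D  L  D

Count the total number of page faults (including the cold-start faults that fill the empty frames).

6

F → fault, frames [F]
G → fault, frames [F, G]
F → hit
X → fault, frames [F, G, X]
G → hit
D → fault, evict X, frames [F, G, D]
L → fault, evict D, frames [F, G, L]
D → fault, evict L, frames [F, G, D]
Page faults: 6.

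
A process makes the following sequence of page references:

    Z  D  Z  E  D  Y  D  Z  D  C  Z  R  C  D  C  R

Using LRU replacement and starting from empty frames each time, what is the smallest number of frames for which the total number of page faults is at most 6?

4

f=1: 16 faults
f=2: 12 faults
f=3: 8 faults
f=4: 6 faults
f=5: 6 faults
f=6: 6 faults
Smallest f with faults ≤ 6 is 4.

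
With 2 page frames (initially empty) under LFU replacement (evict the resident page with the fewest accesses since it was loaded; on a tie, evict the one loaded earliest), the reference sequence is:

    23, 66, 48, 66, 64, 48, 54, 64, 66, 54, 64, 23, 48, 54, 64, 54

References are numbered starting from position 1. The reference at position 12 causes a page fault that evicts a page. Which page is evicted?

pos 1: 23 → fault, frames [23]
pos 2: 66 → fault, frames [23, 66]
pos 3: 48 → fault, evict 23, frames [66, 48]
pos 4: 66 → hit
pos 5: 64 → fault, evict 48, frames [66, 64]
pos 6: 48 → fault, evict 64, frames [66, 48]
pos 7: 54 → fault, evict 48, frames [66, 54]
pos 8: 64 → fault, evict 54, frames [66, 64]
pos 9: 66 → hit
pos 10: 54 → fault, evict 64, frames [66, 54]
pos 11: 64 → fault, evict 54, frames [66, 64]
pos 12: 23 → fault, evict 64, frames [66, 23]
At position 12, page 64 is evicted.

64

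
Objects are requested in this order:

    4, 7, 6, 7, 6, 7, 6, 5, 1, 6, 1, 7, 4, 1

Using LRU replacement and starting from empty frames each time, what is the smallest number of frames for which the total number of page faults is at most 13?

f=1: 14 faults
f=2: 9 faults
f=3: 7 faults
f=4: 6 faults
f=5: 5 faults
Smallest f with faults ≤ 13 is 2.

2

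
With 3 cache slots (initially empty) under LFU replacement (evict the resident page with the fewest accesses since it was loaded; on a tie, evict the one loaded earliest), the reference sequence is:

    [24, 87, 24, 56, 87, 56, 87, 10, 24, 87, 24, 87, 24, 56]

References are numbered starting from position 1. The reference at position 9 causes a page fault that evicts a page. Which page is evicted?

10

pos 1: 24: miss, frames (24)
pos 2: 87: miss, frames (24 87)
pos 3: 24: hit
pos 4: 56: miss, frames (24 87 56)
pos 5: 87: hit
pos 6: 56: hit
pos 7: 87: hit
pos 8: 10: miss, evict 24, frames (87 56 10)
pos 9: 24: miss, evict 10, frames (87 56 24)
At position 9, page 10 is evicted.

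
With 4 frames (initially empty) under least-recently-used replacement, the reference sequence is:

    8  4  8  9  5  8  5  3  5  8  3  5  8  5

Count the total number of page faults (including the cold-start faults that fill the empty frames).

8: fault, frames [8]
4: fault, frames [8, 4]
8: hit
9: fault, frames [4, 8, 9]
5: fault, frames [4, 8, 9, 5]
8: hit
5: hit
3: fault, evict 4, frames [9, 8, 5, 3]
5: hit
8: hit
3: hit
5: hit
8: hit
5: hit
Page faults: 5.

5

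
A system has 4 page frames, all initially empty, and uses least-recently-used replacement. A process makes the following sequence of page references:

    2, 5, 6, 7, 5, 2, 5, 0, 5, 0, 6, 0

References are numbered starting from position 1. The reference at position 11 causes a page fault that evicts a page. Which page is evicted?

pos 1: 2: miss, frames {2}
pos 2: 5: miss, frames {2,5}
pos 3: 6: miss, frames {2,5,6}
pos 4: 7: miss, frames {2,5,6,7}
pos 5: 5: hit
pos 6: 2: hit
pos 7: 5: hit
pos 8: 0: miss, evict 6, frames {7,2,5,0}
pos 9: 5: hit
pos 10: 0: hit
pos 11: 6: miss, evict 7, frames {2,5,0,6}
At position 11, page 7 is evicted.

7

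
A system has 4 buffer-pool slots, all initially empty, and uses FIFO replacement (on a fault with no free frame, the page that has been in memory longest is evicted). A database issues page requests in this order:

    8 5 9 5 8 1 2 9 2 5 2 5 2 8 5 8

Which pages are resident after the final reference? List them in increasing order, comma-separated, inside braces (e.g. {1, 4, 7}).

{1, 2, 5, 8}

8 → fault, frames [8]
5 → fault, frames [8, 5]
9 → fault, frames [8, 5, 9]
5 → hit
8 → hit
1 → fault, frames [8, 5, 9, 1]
2 → fault, evict 8, frames [5, 9, 1, 2]
9 → hit
2 → hit
5 → hit
2 → hit
5 → hit
2 → hit
8 → fault, evict 5, frames [9, 1, 2, 8]
5 → fault, evict 9, frames [1, 2, 8, 5]
8 → hit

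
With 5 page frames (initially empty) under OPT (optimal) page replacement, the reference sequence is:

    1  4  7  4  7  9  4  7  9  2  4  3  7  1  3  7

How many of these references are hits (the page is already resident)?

10

1: miss, frames [1]
4: miss, frames [1, 4]
7: miss, frames [1, 4, 7]
4: hit
7: hit
9: miss, frames [1, 4, 7, 9]
4: hit
7: hit
9: hit
2: miss, frames [1, 4, 7, 9, 2]
4: hit
3: miss, evict 2, frames [1, 4, 7, 9, 3]
7: hit
1: hit
3: hit
7: hit
Hits: 10.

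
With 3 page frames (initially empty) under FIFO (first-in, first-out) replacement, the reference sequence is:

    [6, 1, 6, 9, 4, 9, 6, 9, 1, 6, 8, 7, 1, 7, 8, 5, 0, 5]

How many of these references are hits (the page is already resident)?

6: miss, frames {6}
1: miss, frames {6,1}
6: hit
9: miss, frames {6,1,9}
4: miss, evict 6, frames {1,9,4}
9: hit
6: miss, evict 1, frames {9,4,6}
9: hit
1: miss, evict 9, frames {4,6,1}
6: hit
8: miss, evict 4, frames {6,1,8}
7: miss, evict 6, frames {1,8,7}
1: hit
7: hit
8: hit
5: miss, evict 1, frames {8,7,5}
0: miss, evict 8, frames {7,5,0}
5: hit
Hits: 8.

8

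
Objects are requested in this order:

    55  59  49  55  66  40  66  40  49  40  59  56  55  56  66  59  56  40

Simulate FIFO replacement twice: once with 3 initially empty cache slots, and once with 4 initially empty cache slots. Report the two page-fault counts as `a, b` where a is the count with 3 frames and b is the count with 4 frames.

3 frames: F F F . F F . . . . F F F . F F F F → 12 faults.
4 frames: F F F . F F . . . . . F F . . F . . → 8 faults.
8 < 12: adding a frame reduced faults, as is typical.

12, 8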